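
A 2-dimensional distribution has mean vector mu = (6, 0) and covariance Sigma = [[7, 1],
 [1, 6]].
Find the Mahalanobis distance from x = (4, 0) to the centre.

Step 1 — centre the observation: (x - mu) = (-2, 0).

Step 2 — invert Sigma. det(Sigma) = 7·6 - (1)² = 41.
  Sigma^{-1} = (1/det) · [[d, -b], [-b, a]] = [[0.1463, -0.0244],
 [-0.0244, 0.1707]].

Step 3 — form the quadratic (x - mu)^T · Sigma^{-1} · (x - mu):
  Sigma^{-1} · (x - mu) = (-0.2927, 0.0488).
  (x - mu)^T · [Sigma^{-1} · (x - mu)] = (-2)·(-0.2927) + (0)·(0.0488) = 0.5854.

Step 4 — take square root: d = √(0.5854) ≈ 0.7651.

d(x, mu) = √(0.5854) ≈ 0.7651


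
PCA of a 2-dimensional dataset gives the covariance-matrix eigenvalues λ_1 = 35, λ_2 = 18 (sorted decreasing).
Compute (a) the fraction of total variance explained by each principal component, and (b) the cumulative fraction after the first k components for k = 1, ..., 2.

Step 1 — total variance = trace(Sigma) = Σ λ_i = 35 + 18 = 53.

Step 2 — fraction explained by component i = λ_i / Σ λ:
  PC1: 35/53 = 0.6604
  PC2: 18/53 = 0.3396

Step 3 — cumulative fraction after k components = (λ_1 + ... + λ_k) / Σ λ:
  k = 1: 35/53 = 0.6604
  k = 2: (35 + 18)/53 = 53/53 = 1

Summary (fraction, with percent):

explained: PC1 0.6604 (66.04%), PC2 0.3396 (33.96%);  cumulative: 0.6604, 1


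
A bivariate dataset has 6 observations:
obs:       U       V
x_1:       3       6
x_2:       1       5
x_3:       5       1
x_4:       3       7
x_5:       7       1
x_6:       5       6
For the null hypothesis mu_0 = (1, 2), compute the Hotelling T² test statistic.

Step 1 — sample mean vector:
  mean(U) = (3 + 1 + 5 + 3 + 7 + 5) / 6 = 24/6 = 4
  mean(V) = (6 + 5 + 1 + 7 + 1 + 6) / 6 = 26/6 = 4.3333
  x̄ = (4, 4.3333),  deviation x̄ - mu_0 = (4, 4.3333) - (1, 2) = (3, 2.3333).

Step 2 — sample covariance matrix, S[i,j] = (1/(n-1)) · Σ_k (x_{k,i} - mean_i) · (x_{k,j} - mean_j), divisor n-1 = 5:
  S[U,U] = ((-1)·(-1) + (-3)·(-3) + (1)·(1) + (-1)·(-1) + (3)·(3) + (1)·(1)) / 5 = 22/5 = 4.4
  S[U,V] = ((-1)·(1.6667) + (-3)·(0.6667) + (1)·(-3.3333) + (-1)·(2.6667) + (3)·(-3.3333) + (1)·(1.6667)) / 5 = -18/5 = -3.6
  S[V,V] = ((1.6667)·(1.6667) + (0.6667)·(0.6667) + (-3.3333)·(-3.3333) + (2.6667)·(2.6667) + (-3.3333)·(-3.3333) + (1.6667)·(1.6667)) / 5 = 35.3333/5 = 7.0667
  S = [[4.4, -3.6],
 [-3.6, 7.0667]].

Step 3 — invert S. det(S) = 4.4·7.0667 - (-3.6)² = 18.1333.
  S^{-1} = (1/det) · [[d, -b], [-b, a]] = [[0.3897, 0.1985],
 [0.1985, 0.2426]].

Step 4 — quadratic form (x̄ - mu_0)^T · S^{-1} · (x̄ - mu_0):
  S^{-1} · (x̄ - mu_0) = (1.6324, 1.1618),
  (x̄ - mu_0)^T · [...] = (3)·(1.6324) + (2.3333)·(1.1618) = 7.6078.

Step 5 — scale by n: T² = 6 · 7.6078 = 45.6471.

T² ≈ 45.6471


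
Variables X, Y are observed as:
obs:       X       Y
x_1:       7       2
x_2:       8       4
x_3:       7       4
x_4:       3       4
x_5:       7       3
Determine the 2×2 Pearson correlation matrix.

Step 1 — column means:
  mean(X) = (7 + 8 + 7 + 3 + 7) / 5 = 32/5 = 6.4
  mean(Y) = (2 + 4 + 4 + 4 + 3) / 5 = 17/5 = 3.4

Step 2 — sample variances and covariances s[i,j] = (1/(n-1)) · Σ_k (x_{k,i} - mean_i) · (x_{k,j} - mean_j), with n-1 = 4:
  s[X,X] = ((0.6)·(0.6) + (1.6)·(1.6) + (0.6)·(0.6) + (-3.4)·(-3.4) + (0.6)·(0.6)) / 4 = 15.2/4 = 3.8
  s[X,Y] = ((0.6)·(-1.4) + (1.6)·(0.6) + (0.6)·(0.6) + (-3.4)·(0.6) + (0.6)·(-0.4)) / 4 = -1.8/4 = -0.45
  s[Y,Y] = ((-1.4)·(-1.4) + (0.6)·(0.6) + (0.6)·(0.6) + (0.6)·(0.6) + (-0.4)·(-0.4)) / 4 = 3.2/4 = 0.8
  Sample standard deviations s_i = √(s[i,i]):
  s(X) = √(3.8) = 1.9494
  s(Y) = √(0.8) = 0.8944

Step 3 — r_{ij} = s_{ij} / (s_i · s_j):
  r[X,X] = 1 (diagonal).
  r[X,Y] = -0.45 / (1.9494 · 0.8944) = -0.45 / 1.7436 = -0.2581
  r[Y,Y] = 1 (diagonal).

R is symmetric with unit diagonal. Assembling:

R = [[1, -0.2581],
 [-0.2581, 1]]


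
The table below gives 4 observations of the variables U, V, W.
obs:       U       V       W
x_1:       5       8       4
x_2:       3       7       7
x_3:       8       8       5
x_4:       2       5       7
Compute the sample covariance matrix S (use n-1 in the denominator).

Step 1 — column means:
  mean(U) = (5 + 3 + 8 + 2) / 4 = 18/4 = 4.5
  mean(V) = (8 + 7 + 8 + 5) / 4 = 28/4 = 7
  mean(W) = (4 + 7 + 5 + 7) / 4 = 23/4 = 5.75

Step 2 — sample covariance S[i,j] = (1/(n-1)) · Σ_k (x_{k,i} - mean_i) · (x_{k,j} - mean_j), with n-1 = 3.
  S[U,U] = ((0.5)·(0.5) + (-1.5)·(-1.5) + (3.5)·(3.5) + (-2.5)·(-2.5)) / 3 = 21/3 = 7
  S[U,V] = ((0.5)·(1) + (-1.5)·(0) + (3.5)·(1) + (-2.5)·(-2)) / 3 = 9/3 = 3
  S[U,W] = ((0.5)·(-1.75) + (-1.5)·(1.25) + (3.5)·(-0.75) + (-2.5)·(1.25)) / 3 = -8.5/3 = -2.8333
  S[V,V] = ((1)·(1) + (0)·(0) + (1)·(1) + (-2)·(-2)) / 3 = 6/3 = 2
  S[V,W] = ((1)·(-1.75) + (0)·(1.25) + (1)·(-0.75) + (-2)·(1.25)) / 3 = -5/3 = -1.6667
  S[W,W] = ((-1.75)·(-1.75) + (1.25)·(1.25) + (-0.75)·(-0.75) + (1.25)·(1.25)) / 3 = 6.75/3 = 2.25

S is symmetric (S[j,i] = S[i,j]). Assembling:

S = [[7, 3, -2.8333],
 [3, 2, -1.6667],
 [-2.8333, -1.6667, 2.25]]


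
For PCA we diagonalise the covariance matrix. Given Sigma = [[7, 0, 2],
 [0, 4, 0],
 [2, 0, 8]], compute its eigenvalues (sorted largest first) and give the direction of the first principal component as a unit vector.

Step 1 — characteristic polynomial p(λ) = det(λI - Sigma) = λ³ - tr·λ² + c_1·λ - det, where tr = trace, c_1 = sum of the principal 2×2 minors, det = det(Sigma):
  tr = 7 + 4 + 8 = 19,
  c_1 = (7·4 - (0)²) + (7·8 - (2)²) + (4·8 - (0)²) = 28 + 52 + 32 = 112,
  det = 7·(4·8 - (0)²) - (0)·((0)·8 - (0)·(2)) + (2)·((0)·(0) - 4·(2)) = 7·(32) - (0)·(0) + (2)·(-8) = 208.
  So p(λ) = λ³ - 19λ² + 112λ - 208.
Step 2 — look for an integer root (rational root theorem: any rational root is an integer divisor of 208). Testing λ = 4:
  p(4) = 64 - 304 + 448 - 208 = 0  ✓
  Dividing out (λ - 4): p(λ) = (λ - 4)(λ² - 15λ + 52).
Step 3 — remaining eigenvalues from the quadratic λ² - 15λ + 52 = 0:
  Δ = 15² - 4·52 = 225 - 208 = 17,  λ = (15 ± √17)/2 = (15 ± 4.1231)/2 ≈ 9.5616 or 5.4384.
  Sorted: λ_1 = 9.5616,  λ_2 = 5.4384,  λ_3 = 4  (check: sum = 19 = tr ✓).

Step 4 — unit eigenvector for λ_1 ≈ 9.5616: v spans the null space of (Sigma - λ_1 I), whose rows are
  r_1 = (-2.5616, 0, 2),  r_2 = (0, -5.5616, 0),  r_3 = (2, 0, -1.5616).
  v is orthogonal to every row, so take v ∝ r_1 × r_2 = ((0)·(0) - (2)·(-5.5616), (2)·(0) - (-2.5616)·(0), (-2.5616)·(-5.5616) - (0)·(0)) ≈ (11.1231, 0, 14.2462).
  Let u = (11.1231, 0, 14.2462).
  ||u|| = √((11.1231)² + (0)² + (14.2462)²) = √(326.678) ≈ 18.0742,  v_1 = u/||u|| ≈ (0.6154, 0, 0.7882) (||v_1|| = 1).

λ_1 = 9.5616,  λ_2 = 5.4384,  λ_3 = 4;  v_1 ≈ (0.6154, 0, 0.7882)


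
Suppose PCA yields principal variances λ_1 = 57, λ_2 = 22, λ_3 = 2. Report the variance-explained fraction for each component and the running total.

Step 1 — total variance = trace(Sigma) = Σ λ_i = 57 + 22 + 2 = 81.

Step 2 — fraction explained by component i = λ_i / Σ λ:
  PC1: 57/81 = 0.7037
  PC2: 22/81 = 0.2716
  PC3: 2/81 = 0.0247

Step 3 — cumulative fraction after k components = (λ_1 + ... + λ_k) / Σ λ:
  k = 1: 57/81 = 0.7037
  k = 2: (57 + 22)/81 = 79/81 = 0.9753
  k = 3: (57 + 22 + 2)/81 = 81/81 = 1

Summary (fraction, with percent):

explained: PC1 0.7037 (70.37%), PC2 0.2716 (27.16%), PC3 0.0247 (2.47%);  cumulative: 0.7037, 0.9753, 1


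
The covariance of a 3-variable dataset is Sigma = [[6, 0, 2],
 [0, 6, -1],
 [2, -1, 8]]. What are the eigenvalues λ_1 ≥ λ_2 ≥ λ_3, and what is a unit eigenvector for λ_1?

Step 1 — characteristic polynomial p(λ) = det(λI - Sigma) = λ³ - tr·λ² + c_1·λ - det, where tr = trace, c_1 = sum of the principal 2×2 minors, det = det(Sigma):
  tr = 6 + 6 + 8 = 20,
  c_1 = (6·6 - (0)²) + (6·8 - (2)²) + (6·8 - (-1)²) = 36 + 44 + 47 = 127,
  det = 6·(6·8 - (-1)²) - (0)·((0)·8 - (-1)·(2)) + (2)·((0)·(-1) - 6·(2)) = 6·(47) - (0)·(2) + (2)·(-12) = 258.
  So p(λ) = λ³ - 20λ² + 127λ - 258.
Step 2 — look for an integer root (rational root theorem: any rational root is an integer divisor of 258). Testing λ = 6:
  p(6) = 216 - 720 + 762 - 258 = 0  ✓
  Dividing out (λ - 6): p(λ) = (λ - 6)(λ² - 14λ + 43).
Step 3 — remaining eigenvalues from the quadratic λ² - 14λ + 43 = 0:
  Δ = 14² - 4·43 = 196 - 172 = 24,  λ = (14 ± √24)/2 = (14 ± 4.899)/2 ≈ 9.4495 or 4.5505.
  Sorted: λ_1 = 9.4495,  λ_2 = 6,  λ_3 = 4.5505  (check: sum = 20 = tr ✓).

Step 4 — unit eigenvector for λ_1 ≈ 9.4495: v spans the null space of (Sigma - λ_1 I), whose rows are
  r_1 = (-3.4495, 0, 2),  r_2 = (0, -3.4495, -1),  r_3 = (2, -1, -1.4495).
  v is orthogonal to every row, so take v ∝ r_1 × r_2 = ((0)·(-1) - (2)·(-3.4495), (2)·(0) - (-3.4495)·(-1), (-3.4495)·(-3.4495) - (0)·(0)) ≈ (6.899, -3.4495, 11.899).
  Let u = (6.899, -3.4495, 11.899).
  ||u|| = √((6.899)² + (-3.4495)² + (11.899)²) = √(201.0806) ≈ 14.1803,  v_1 = u/||u|| ≈ (0.4865, -0.2433, 0.8391) (||v_1|| = 1).

λ_1 = 9.4495,  λ_2 = 6,  λ_3 = 4.5505;  v_1 ≈ (0.4865, -0.2433, 0.8391)


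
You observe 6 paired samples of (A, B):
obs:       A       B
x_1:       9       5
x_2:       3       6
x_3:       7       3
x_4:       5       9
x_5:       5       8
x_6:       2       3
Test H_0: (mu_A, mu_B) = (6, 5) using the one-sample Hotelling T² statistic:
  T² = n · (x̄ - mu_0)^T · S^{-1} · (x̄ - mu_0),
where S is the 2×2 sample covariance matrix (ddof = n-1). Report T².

Step 1 — sample mean vector:
  mean(A) = (9 + 3 + 7 + 5 + 5 + 2) / 6 = 31/6 = 5.1667
  mean(B) = (5 + 6 + 3 + 9 + 8 + 3) / 6 = 34/6 = 5.6667
  x̄ = (5.1667, 5.6667),  deviation x̄ - mu_0 = (5.1667, 5.6667) - (6, 5) = (-0.8333, 0.6667).

Step 2 — sample covariance matrix, S[i,j] = (1/(n-1)) · Σ_k (x_{k,i} - mean_i) · (x_{k,j} - mean_j), divisor n-1 = 5:
  S[A,A] = ((3.8333)·(3.8333) + (-2.1667)·(-2.1667) + (1.8333)·(1.8333) + (-0.1667)·(-0.1667) + (-0.1667)·(-0.1667) + (-3.1667)·(-3.1667)) / 5 = 32.8333/5 = 6.5667
  S[A,B] = ((3.8333)·(-0.6667) + (-2.1667)·(0.3333) + (1.8333)·(-2.6667) + (-0.1667)·(3.3333) + (-0.1667)·(2.3333) + (-3.1667)·(-2.6667)) / 5 = -0.6667/5 = -0.1333
  S[B,B] = ((-0.6667)·(-0.6667) + (0.3333)·(0.3333) + (-2.6667)·(-2.6667) + (3.3333)·(3.3333) + (2.3333)·(2.3333) + (-2.6667)·(-2.6667)) / 5 = 31.3333/5 = 6.2667
  S = [[6.5667, -0.1333],
 [-0.1333, 6.2667]].

Step 3 — invert S. det(S) = 6.5667·6.2667 - (-0.1333)² = 41.1333.
  S^{-1} = (1/det) · [[d, -b], [-b, a]] = [[0.1524, 0.0032],
 [0.0032, 0.1596]].

Step 4 — quadratic form (x̄ - mu_0)^T · S^{-1} · (x̄ - mu_0):
  S^{-1} · (x̄ - mu_0) = (-0.1248, 0.1037),
  (x̄ - mu_0)^T · [...] = (-0.8333)·(-0.1248) + (0.6667)·(0.1037) = 0.1731.

Step 5 — scale by n: T² = 6 · 0.1731 = 1.0389.

T² ≈ 1.0389


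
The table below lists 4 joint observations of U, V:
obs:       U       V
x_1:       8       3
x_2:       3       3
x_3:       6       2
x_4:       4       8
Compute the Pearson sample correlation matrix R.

Step 1 — column means:
  mean(U) = (8 + 3 + 6 + 4) / 4 = 21/4 = 5.25
  mean(V) = (3 + 3 + 2 + 8) / 4 = 16/4 = 4

Step 2 — sample variances and covariances s[i,j] = (1/(n-1)) · Σ_k (x_{k,i} - mean_i) · (x_{k,j} - mean_j), with n-1 = 3:
  s[U,U] = ((2.75)·(2.75) + (-2.25)·(-2.25) + (0.75)·(0.75) + (-1.25)·(-1.25)) / 3 = 14.75/3 = 4.9167
  s[U,V] = ((2.75)·(-1) + (-2.25)·(-1) + (0.75)·(-2) + (-1.25)·(4)) / 3 = -7/3 = -2.3333
  s[V,V] = ((-1)·(-1) + (-1)·(-1) + (-2)·(-2) + (4)·(4)) / 3 = 22/3 = 7.3333
  Sample standard deviations s_i = √(s[i,i]):
  s(U) = √(4.9167) = 2.2174
  s(V) = √(7.3333) = 2.708

Step 3 — r_{ij} = s_{ij} / (s_i · s_j):
  r[U,U] = 1 (diagonal).
  r[U,V] = -2.3333 / (2.2174 · 2.708) = -2.3333 / 6.0046 = -0.3886
  r[V,V] = 1 (diagonal).

R is symmetric with unit diagonal. Assembling:

R = [[1, -0.3886],
 [-0.3886, 1]]


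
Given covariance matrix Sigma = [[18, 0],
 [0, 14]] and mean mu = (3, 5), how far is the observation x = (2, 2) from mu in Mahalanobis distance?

Step 1 — centre the observation: (x - mu) = (-1, -3).

Step 2 — invert Sigma. det(Sigma) = 18·14 - (0)² = 252.
  Sigma^{-1} = (1/det) · [[d, -b], [-b, a]] = [[0.0556, 0],
 [0, 0.0714]].

Step 3 — form the quadratic (x - mu)^T · Sigma^{-1} · (x - mu):
  Sigma^{-1} · (x - mu) = (-0.0556, -0.2143).
  (x - mu)^T · [Sigma^{-1} · (x - mu)] = (-1)·(-0.0556) + (-3)·(-0.2143) = 0.6984.

Step 4 — take square root: d = √(0.6984) ≈ 0.8357.

d(x, mu) = √(0.6984) ≈ 0.8357


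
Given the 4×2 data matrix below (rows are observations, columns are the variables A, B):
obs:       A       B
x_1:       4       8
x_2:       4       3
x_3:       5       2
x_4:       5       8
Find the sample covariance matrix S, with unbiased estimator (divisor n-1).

Step 1 — column means:
  mean(A) = (4 + 4 + 5 + 5) / 4 = 18/4 = 4.5
  mean(B) = (8 + 3 + 2 + 8) / 4 = 21/4 = 5.25

Step 2 — sample covariance S[i,j] = (1/(n-1)) · Σ_k (x_{k,i} - mean_i) · (x_{k,j} - mean_j), with n-1 = 3.
  S[A,A] = ((-0.5)·(-0.5) + (-0.5)·(-0.5) + (0.5)·(0.5) + (0.5)·(0.5)) / 3 = 1/3 = 0.3333
  S[A,B] = ((-0.5)·(2.75) + (-0.5)·(-2.25) + (0.5)·(-3.25) + (0.5)·(2.75)) / 3 = -0.5/3 = -0.1667
  S[B,B] = ((2.75)·(2.75) + (-2.25)·(-2.25) + (-3.25)·(-3.25) + (2.75)·(2.75)) / 3 = 30.75/3 = 10.25

S is symmetric (S[j,i] = S[i,j]). Assembling:

S = [[0.3333, -0.1667],
 [-0.1667, 10.25]]


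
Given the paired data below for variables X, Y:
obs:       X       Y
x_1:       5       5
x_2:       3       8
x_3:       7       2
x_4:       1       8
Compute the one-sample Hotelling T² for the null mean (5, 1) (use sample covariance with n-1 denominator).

Step 1 — sample mean vector:
  mean(X) = (5 + 3 + 7 + 1) / 4 = 16/4 = 4
  mean(Y) = (5 + 8 + 2 + 8) / 4 = 23/4 = 5.75
  x̄ = (4, 5.75),  deviation x̄ - mu_0 = (4, 5.75) - (5, 1) = (-1, 4.75).

Step 2 — sample covariance matrix, S[i,j] = (1/(n-1)) · Σ_k (x_{k,i} - mean_i) · (x_{k,j} - mean_j), divisor n-1 = 3:
  S[X,X] = ((1)·(1) + (-1)·(-1) + (3)·(3) + (-3)·(-3)) / 3 = 20/3 = 6.6667
  S[X,Y] = ((1)·(-0.75) + (-1)·(2.25) + (3)·(-3.75) + (-3)·(2.25)) / 3 = -21/3 = -7
  S[Y,Y] = ((-0.75)·(-0.75) + (2.25)·(2.25) + (-3.75)·(-3.75) + (2.25)·(2.25)) / 3 = 24.75/3 = 8.25
  S = [[6.6667, -7],
 [-7, 8.25]].

Step 3 — invert S. det(S) = 6.6667·8.25 - (-7)² = 6.
  S^{-1} = (1/det) · [[d, -b], [-b, a]] = [[1.375, 1.1667],
 [1.1667, 1.1111]].

Step 4 — quadratic form (x̄ - mu_0)^T · S^{-1} · (x̄ - mu_0):
  S^{-1} · (x̄ - mu_0) = (4.1667, 4.1111),
  (x̄ - mu_0)^T · [...] = (-1)·(4.1667) + (4.75)·(4.1111) = 15.3611.

Step 5 — scale by n: T² = 4 · 15.3611 = 61.4444.

T² ≈ 61.4444


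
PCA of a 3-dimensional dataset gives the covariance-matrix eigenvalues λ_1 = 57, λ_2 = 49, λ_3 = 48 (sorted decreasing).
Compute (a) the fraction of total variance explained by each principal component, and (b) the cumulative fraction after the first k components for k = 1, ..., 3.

Step 1 — total variance = trace(Sigma) = Σ λ_i = 57 + 49 + 48 = 154.

Step 2 — fraction explained by component i = λ_i / Σ λ:
  PC1: 57/154 = 0.3701
  PC2: 49/154 = 0.3182
  PC3: 48/154 = 0.3117

Step 3 — cumulative fraction after k components = (λ_1 + ... + λ_k) / Σ λ:
  k = 1: 57/154 = 0.3701
  k = 2: (57 + 49)/154 = 106/154 = 0.6883
  k = 3: (57 + 49 + 48)/154 = 154/154 = 1

Summary (fraction, with percent):

explained: PC1 0.3701 (37.01%), PC2 0.3182 (31.82%), PC3 0.3117 (31.17%);  cumulative: 0.3701, 0.6883, 1


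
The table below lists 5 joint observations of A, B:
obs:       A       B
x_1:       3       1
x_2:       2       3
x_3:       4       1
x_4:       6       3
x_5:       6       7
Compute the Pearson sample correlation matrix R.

Step 1 — column means:
  mean(A) = (3 + 2 + 4 + 6 + 6) / 5 = 21/5 = 4.2
  mean(B) = (1 + 3 + 1 + 3 + 7) / 5 = 15/5 = 3

Step 2 — sample variances and covariances s[i,j] = (1/(n-1)) · Σ_k (x_{k,i} - mean_i) · (x_{k,j} - mean_j), with n-1 = 4:
  s[A,A] = ((-1.2)·(-1.2) + (-2.2)·(-2.2) + (-0.2)·(-0.2) + (1.8)·(1.8) + (1.8)·(1.8)) / 4 = 12.8/4 = 3.2
  s[A,B] = ((-1.2)·(-2) + (-2.2)·(0) + (-0.2)·(-2) + (1.8)·(0) + (1.8)·(4)) / 4 = 10/4 = 2.5
  s[B,B] = ((-2)·(-2) + (0)·(0) + (-2)·(-2) + (0)·(0) + (4)·(4)) / 4 = 24/4 = 6
  Sample standard deviations s_i = √(s[i,i]):
  s(A) = √(3.2) = 1.7889
  s(B) = √(6) = 2.4495

Step 3 — r_{ij} = s_{ij} / (s_i · s_j):
  r[A,A] = 1 (diagonal).
  r[A,B] = 2.5 / (1.7889 · 2.4495) = 2.5 / 4.3818 = 0.5705
  r[B,B] = 1 (diagonal).

R is symmetric with unit diagonal. Assembling:

R = [[1, 0.5705],
 [0.5705, 1]]


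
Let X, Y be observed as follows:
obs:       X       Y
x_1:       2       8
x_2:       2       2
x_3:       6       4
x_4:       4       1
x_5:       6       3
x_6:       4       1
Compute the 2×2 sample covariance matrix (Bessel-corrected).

Step 1 — column means:
  mean(X) = (2 + 2 + 6 + 4 + 6 + 4) / 6 = 24/6 = 4
  mean(Y) = (8 + 2 + 4 + 1 + 3 + 1) / 6 = 19/6 = 3.1667

Step 2 — sample covariance S[i,j] = (1/(n-1)) · Σ_k (x_{k,i} - mean_i) · (x_{k,j} - mean_j), with n-1 = 5.
  S[X,X] = ((-2)·(-2) + (-2)·(-2) + (2)·(2) + (0)·(0) + (2)·(2) + (0)·(0)) / 5 = 16/5 = 3.2
  S[X,Y] = ((-2)·(4.8333) + (-2)·(-1.1667) + (2)·(0.8333) + (0)·(-2.1667) + (2)·(-0.1667) + (0)·(-2.1667)) / 5 = -6/5 = -1.2
  S[Y,Y] = ((4.8333)·(4.8333) + (-1.1667)·(-1.1667) + (0.8333)·(0.8333) + (-2.1667)·(-2.1667) + (-0.1667)·(-0.1667) + (-2.1667)·(-2.1667)) / 5 = 34.8333/5 = 6.9667

S is symmetric (S[j,i] = S[i,j]). Assembling:

S = [[3.2, -1.2],
 [-1.2, 6.9667]]


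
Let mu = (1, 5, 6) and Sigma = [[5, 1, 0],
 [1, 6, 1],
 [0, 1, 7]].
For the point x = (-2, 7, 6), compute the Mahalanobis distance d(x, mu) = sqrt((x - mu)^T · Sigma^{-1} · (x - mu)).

Step 1 — centre the observation: (x - mu) = (-3, 2, 0).

Step 2 — invert Sigma (cofactor / det for 3×3, or solve directly):
  Sigma^{-1} = [[0.2071, -0.0354, 0.0051],
 [-0.0354, 0.1768, -0.0253],
 [0.0051, -0.0253, 0.1465]].

Step 3 — form the quadratic (x - mu)^T · Sigma^{-1} · (x - mu):
  Sigma^{-1} · (x - mu) = (-0.6919, 0.4596, -0.0657).
  (x - mu)^T · [Sigma^{-1} · (x - mu)] = (-3)·(-0.6919) + (2)·(0.4596) + (0)·(-0.0657) = 2.9949.

Step 4 — take square root: d = √(2.9949) ≈ 1.7306.

d(x, mu) = √(2.9949) ≈ 1.7306


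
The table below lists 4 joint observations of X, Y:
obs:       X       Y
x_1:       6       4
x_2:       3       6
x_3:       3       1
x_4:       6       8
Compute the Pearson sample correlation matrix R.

Step 1 — column means:
  mean(X) = (6 + 3 + 3 + 6) / 4 = 18/4 = 4.5
  mean(Y) = (4 + 6 + 1 + 8) / 4 = 19/4 = 4.75

Step 2 — sample variances and covariances s[i,j] = (1/(n-1)) · Σ_k (x_{k,i} - mean_i) · (x_{k,j} - mean_j), with n-1 = 3:
  s[X,X] = ((1.5)·(1.5) + (-1.5)·(-1.5) + (-1.5)·(-1.5) + (1.5)·(1.5)) / 3 = 9/3 = 3
  s[X,Y] = ((1.5)·(-0.75) + (-1.5)·(1.25) + (-1.5)·(-3.75) + (1.5)·(3.25)) / 3 = 7.5/3 = 2.5
  s[Y,Y] = ((-0.75)·(-0.75) + (1.25)·(1.25) + (-3.75)·(-3.75) + (3.25)·(3.25)) / 3 = 26.75/3 = 8.9167
  Sample standard deviations s_i = √(s[i,i]):
  s(X) = √(3) = 1.7321
  s(Y) = √(8.9167) = 2.9861

Step 3 — r_{ij} = s_{ij} / (s_i · s_j):
  r[X,X] = 1 (diagonal).
  r[X,Y] = 2.5 / (1.7321 · 2.9861) = 2.5 / 5.172 = 0.4834
  r[Y,Y] = 1 (diagonal).

R is symmetric with unit diagonal. Assembling:

R = [[1, 0.4834],
 [0.4834, 1]]


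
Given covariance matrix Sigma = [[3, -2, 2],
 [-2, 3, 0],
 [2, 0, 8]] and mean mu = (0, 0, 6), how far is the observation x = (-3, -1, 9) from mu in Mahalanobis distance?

Step 1 — centre the observation: (x - mu) = (-3, -1, 3).

Step 2 — invert Sigma (cofactor / det for 3×3, or solve directly):
  Sigma^{-1} = [[0.8571, 0.5714, -0.2143],
 [0.5714, 0.7143, -0.1429],
 [-0.2143, -0.1429, 0.1786]].

Step 3 — form the quadratic (x - mu)^T · Sigma^{-1} · (x - mu):
  Sigma^{-1} · (x - mu) = (-3.7857, -2.8571, 1.3214).
  (x - mu)^T · [Sigma^{-1} · (x - mu)] = (-3)·(-3.7857) + (-1)·(-2.8571) + (3)·(1.3214) = 18.1786.

Step 4 — take square root: d = √(18.1786) ≈ 4.2636.

d(x, mu) = √(18.1786) ≈ 4.2636


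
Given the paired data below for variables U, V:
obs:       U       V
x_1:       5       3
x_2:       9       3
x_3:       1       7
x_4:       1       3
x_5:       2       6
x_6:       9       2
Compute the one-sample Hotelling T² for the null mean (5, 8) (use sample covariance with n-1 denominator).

Step 1 — sample mean vector:
  mean(U) = (5 + 9 + 1 + 1 + 2 + 9) / 6 = 27/6 = 4.5
  mean(V) = (3 + 3 + 7 + 3 + 6 + 2) / 6 = 24/6 = 4
  x̄ = (4.5, 4),  deviation x̄ - mu_0 = (4.5, 4) - (5, 8) = (-0.5, -4).

Step 2 — sample covariance matrix, S[i,j] = (1/(n-1)) · Σ_k (x_{k,i} - mean_i) · (x_{k,j} - mean_j), divisor n-1 = 5:
  S[U,U] = ((0.5)·(0.5) + (4.5)·(4.5) + (-3.5)·(-3.5) + (-3.5)·(-3.5) + (-2.5)·(-2.5) + (4.5)·(4.5)) / 5 = 71.5/5 = 14.3
  S[U,V] = ((0.5)·(-1) + (4.5)·(-1) + (-3.5)·(3) + (-3.5)·(-1) + (-2.5)·(2) + (4.5)·(-2)) / 5 = -26/5 = -5.2
  S[V,V] = ((-1)·(-1) + (-1)·(-1) + (3)·(3) + (-1)·(-1) + (2)·(2) + (-2)·(-2)) / 5 = 20/5 = 4
  S = [[14.3, -5.2],
 [-5.2, 4]].

Step 3 — invert S. det(S) = 14.3·4 - (-5.2)² = 30.16.
  S^{-1} = (1/det) · [[d, -b], [-b, a]] = [[0.1326, 0.1724],
 [0.1724, 0.4741]].

Step 4 — quadratic form (x̄ - mu_0)^T · S^{-1} · (x̄ - mu_0):
  S^{-1} · (x̄ - mu_0) = (-0.756, -1.9828),
  (x̄ - mu_0)^T · [...] = (-0.5)·(-0.756) + (-4)·(-1.9828) = 8.309.

Step 5 — scale by n: T² = 6 · 8.309 = 49.8541.

T² ≈ 49.8541


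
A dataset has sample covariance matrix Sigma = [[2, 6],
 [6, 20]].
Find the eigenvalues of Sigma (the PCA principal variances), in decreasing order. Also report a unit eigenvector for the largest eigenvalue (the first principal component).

Step 1 — characteristic polynomial of 2×2 Sigma:
  det(Sigma - λI) = λ² - trace · λ + det = 0.
  trace = 2 + 20 = 22, det = 2·20 - (6)² = 4.
Step 2 — discriminant:
  Δ = trace² - 4·det = 484 - 16 = 468.
Step 3 — eigenvalues:
  λ = (trace ± √Δ)/2 = (22 ± 21.6333)/2,
  λ_1 = 21.8167,  λ_2 = 0.1833.

Step 4 — unit eigenvector for λ_1: solve (Sigma - λ_1 I)v = 0. First row:
  (2 - 21.8167)·v_x + (6)·v_y = 0, i.e. (-19.8167)·v_x + (6)·v_y = 0,
  so v ∝ (b, λ_1 - a) = (6, 19.8167) = u.
  ||u|| = √((6)² + (19.8167)²) = √(428.6998) ≈ 20.7051,
  v_1 = u/||u|| ≈ (0.2898, 0.9571) (||v_1|| = 1).

λ_1 = 21.8167,  λ_2 = 0.1833;  v_1 ≈ (0.2898, 0.9571)


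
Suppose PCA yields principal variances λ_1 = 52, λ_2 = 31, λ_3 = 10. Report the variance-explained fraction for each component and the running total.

Step 1 — total variance = trace(Sigma) = Σ λ_i = 52 + 31 + 10 = 93.

Step 2 — fraction explained by component i = λ_i / Σ λ:
  PC1: 52/93 = 0.5591
  PC2: 31/93 = 0.3333
  PC3: 10/93 = 0.1075

Step 3 — cumulative fraction after k components = (λ_1 + ... + λ_k) / Σ λ:
  k = 1: 52/93 = 0.5591
  k = 2: (52 + 31)/93 = 83/93 = 0.8925
  k = 3: (52 + 31 + 10)/93 = 93/93 = 1

Summary (fraction, with percent):

explained: PC1 0.5591 (55.91%), PC2 0.3333 (33.33%), PC3 0.1075 (10.75%);  cumulative: 0.5591, 0.8925, 1


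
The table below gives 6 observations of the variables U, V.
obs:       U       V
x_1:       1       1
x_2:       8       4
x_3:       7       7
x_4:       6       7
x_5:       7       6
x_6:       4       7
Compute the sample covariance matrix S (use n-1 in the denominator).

Step 1 — column means:
  mean(U) = (1 + 8 + 7 + 6 + 7 + 4) / 6 = 33/6 = 5.5
  mean(V) = (1 + 4 + 7 + 7 + 6 + 7) / 6 = 32/6 = 5.3333

Step 2 — sample covariance S[i,j] = (1/(n-1)) · Σ_k (x_{k,i} - mean_i) · (x_{k,j} - mean_j), with n-1 = 5.
  S[U,U] = ((-4.5)·(-4.5) + (2.5)·(2.5) + (1.5)·(1.5) + (0.5)·(0.5) + (1.5)·(1.5) + (-1.5)·(-1.5)) / 5 = 33.5/5 = 6.7
  S[U,V] = ((-4.5)·(-4.3333) + (2.5)·(-1.3333) + (1.5)·(1.6667) + (0.5)·(1.6667) + (1.5)·(0.6667) + (-1.5)·(1.6667)) / 5 = 18/5 = 3.6
  S[V,V] = ((-4.3333)·(-4.3333) + (-1.3333)·(-1.3333) + (1.6667)·(1.6667) + (1.6667)·(1.6667) + (0.6667)·(0.6667) + (1.6667)·(1.6667)) / 5 = 29.3333/5 = 5.8667

S is symmetric (S[j,i] = S[i,j]). Assembling:

S = [[6.7, 3.6],
 [3.6, 5.8667]]


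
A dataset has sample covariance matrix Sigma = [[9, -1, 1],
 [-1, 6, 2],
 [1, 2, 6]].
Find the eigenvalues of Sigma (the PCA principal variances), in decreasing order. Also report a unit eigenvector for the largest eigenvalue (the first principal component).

Step 1 — characteristic polynomial p(λ) = det(λI - Sigma) = λ³ - tr·λ² + c_1·λ - det, where tr = trace, c_1 = sum of the principal 2×2 minors, det = det(Sigma):
  tr = 9 + 6 + 6 = 21,
  c_1 = (9·6 - (-1)²) + (9·6 - (1)²) + (6·6 - (2)²) = 53 + 53 + 32 = 138,
  det = 9·(6·6 - (2)²) - (-1)·((-1)·6 - (2)·(1)) + (1)·((-1)·(2) - 6·(1)) = 9·(32) - (-1)·(-8) + (1)·(-8) = 272.
  So p(λ) = λ³ - 21λ² + 138λ - 272.
Step 2 — look for an integer root (rational root theorem: any rational root is an integer divisor of 272). Testing λ = 8:
  p(8) = 512 - 1344 + 1104 - 272 = 0  ✓
  Dividing out (λ - 8): p(λ) = (λ - 8)(λ² - 13λ + 34).
Step 3 — remaining eigenvalues from the quadratic λ² - 13λ + 34 = 0:
  Δ = 13² - 4·34 = 169 - 136 = 33,  λ = (13 ± √33)/2 = (13 ± 5.7446)/2 ≈ 9.3723 or 3.6277.
  Sorted: λ_1 = 9.3723,  λ_2 = 8,  λ_3 = 3.6277  (check: sum = 21 = tr ✓).

Step 4 — unit eigenvector for λ_1 ≈ 9.3723: v spans the null space of (Sigma - λ_1 I), whose rows are
  r_1 = (-0.3723, -1, 1),  r_2 = (-1, -3.3723, 2),  r_3 = (1, 2, -3.3723).
  v is orthogonal to every row, so take v ∝ r_1 × r_2 = ((-1)·(2) - (1)·(-3.3723), (1)·(-1) - (-0.3723)·(2), (-0.3723)·(-3.3723) - (-1)·(-1)) ≈ (1.3723, -0.2554, 0.2554).
  Let u = (1.3723, -0.2554, 0.2554).
  ||u|| = √((1.3723)² + (-0.2554)² + (0.2554)²) = √(2.0137) ≈ 1.419,  v_1 = u/||u|| ≈ (0.9671, -0.18, 0.18) (||v_1|| = 1).

λ_1 = 9.3723,  λ_2 = 8,  λ_3 = 3.6277;  v_1 ≈ (0.9671, -0.18, 0.18)


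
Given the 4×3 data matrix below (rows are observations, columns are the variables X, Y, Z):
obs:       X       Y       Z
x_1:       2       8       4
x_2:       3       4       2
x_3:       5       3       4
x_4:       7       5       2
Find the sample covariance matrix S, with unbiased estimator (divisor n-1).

Step 1 — column means:
  mean(X) = (2 + 3 + 5 + 7) / 4 = 17/4 = 4.25
  mean(Y) = (8 + 4 + 3 + 5) / 4 = 20/4 = 5
  mean(Z) = (4 + 2 + 4 + 2) / 4 = 12/4 = 3

Step 2 — sample covariance S[i,j] = (1/(n-1)) · Σ_k (x_{k,i} - mean_i) · (x_{k,j} - mean_j), with n-1 = 3.
  S[X,X] = ((-2.25)·(-2.25) + (-1.25)·(-1.25) + (0.75)·(0.75) + (2.75)·(2.75)) / 3 = 14.75/3 = 4.9167
  S[X,Y] = ((-2.25)·(3) + (-1.25)·(-1) + (0.75)·(-2) + (2.75)·(0)) / 3 = -7/3 = -2.3333
  S[X,Z] = ((-2.25)·(1) + (-1.25)·(-1) + (0.75)·(1) + (2.75)·(-1)) / 3 = -3/3 = -1
  S[Y,Y] = ((3)·(3) + (-1)·(-1) + (-2)·(-2) + (0)·(0)) / 3 = 14/3 = 4.6667
  S[Y,Z] = ((3)·(1) + (-1)·(-1) + (-2)·(1) + (0)·(-1)) / 3 = 2/3 = 0.6667
  S[Z,Z] = ((1)·(1) + (-1)·(-1) + (1)·(1) + (-1)·(-1)) / 3 = 4/3 = 1.3333

S is symmetric (S[j,i] = S[i,j]). Assembling:

S = [[4.9167, -2.3333, -1],
 [-2.3333, 4.6667, 0.6667],
 [-1, 0.6667, 1.3333]]


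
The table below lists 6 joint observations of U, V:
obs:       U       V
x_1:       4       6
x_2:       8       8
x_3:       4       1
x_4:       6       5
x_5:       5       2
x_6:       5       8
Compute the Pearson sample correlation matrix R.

Step 1 — column means:
  mean(U) = (4 + 8 + 4 + 6 + 5 + 5) / 6 = 32/6 = 5.3333
  mean(V) = (6 + 8 + 1 + 5 + 2 + 8) / 6 = 30/6 = 5

Step 2 — sample variances and covariances s[i,j] = (1/(n-1)) · Σ_k (x_{k,i} - mean_i) · (x_{k,j} - mean_j), with n-1 = 5:
  s[U,U] = ((-1.3333)·(-1.3333) + (2.6667)·(2.6667) + (-1.3333)·(-1.3333) + (0.6667)·(0.6667) + (-0.3333)·(-0.3333) + (-0.3333)·(-0.3333)) / 5 = 11.3333/5 = 2.2667
  s[U,V] = ((-1.3333)·(1) + (2.6667)·(3) + (-1.3333)·(-4) + (0.6667)·(0) + (-0.3333)·(-3) + (-0.3333)·(3)) / 5 = 12/5 = 2.4
  s[V,V] = ((1)·(1) + (3)·(3) + (-4)·(-4) + (0)·(0) + (-3)·(-3) + (3)·(3)) / 5 = 44/5 = 8.8
  Sample standard deviations s_i = √(s[i,i]):
  s(U) = √(2.2667) = 1.5055
  s(V) = √(8.8) = 2.9665

Step 3 — r_{ij} = s_{ij} / (s_i · s_j):
  r[U,U] = 1 (diagonal).
  r[U,V] = 2.4 / (1.5055 · 2.9665) = 2.4 / 4.4662 = 0.5374
  r[V,V] = 1 (diagonal).

R is symmetric with unit diagonal. Assembling:

R = [[1, 0.5374],
 [0.5374, 1]]


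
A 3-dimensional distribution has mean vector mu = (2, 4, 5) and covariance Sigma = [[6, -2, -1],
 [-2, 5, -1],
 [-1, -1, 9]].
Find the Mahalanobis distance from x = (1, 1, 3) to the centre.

Step 1 — centre the observation: (x - mu) = (-1, -3, -2).

Step 2 — invert Sigma (cofactor / det for 3×3, or solve directly):
  Sigma^{-1} = [[0.2009, 0.0868, 0.032],
 [0.0868, 0.242, 0.0365],
 [0.032, 0.0365, 0.1187]].

Step 3 — form the quadratic (x - mu)^T · Sigma^{-1} · (x - mu):
  Sigma^{-1} · (x - mu) = (-0.5251, -0.8858, -0.379).
  (x - mu)^T · [Sigma^{-1} · (x - mu)] = (-1)·(-0.5251) + (-3)·(-0.8858) + (-2)·(-0.379) = 3.9406.

Step 4 — take square root: d = √(3.9406) ≈ 1.9851.

d(x, mu) = √(3.9406) ≈ 1.9851


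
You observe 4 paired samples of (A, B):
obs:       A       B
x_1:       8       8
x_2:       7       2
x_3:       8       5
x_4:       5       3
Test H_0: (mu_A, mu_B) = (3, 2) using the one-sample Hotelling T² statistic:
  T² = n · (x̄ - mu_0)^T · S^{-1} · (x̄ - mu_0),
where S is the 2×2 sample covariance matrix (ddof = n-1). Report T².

Step 1 — sample mean vector:
  mean(A) = (8 + 7 + 8 + 5) / 4 = 28/4 = 7
  mean(B) = (8 + 2 + 5 + 3) / 4 = 18/4 = 4.5
  x̄ = (7, 4.5),  deviation x̄ - mu_0 = (7, 4.5) - (3, 2) = (4, 2.5).

Step 2 — sample covariance matrix, S[i,j] = (1/(n-1)) · Σ_k (x_{k,i} - mean_i) · (x_{k,j} - mean_j), divisor n-1 = 3:
  S[A,A] = ((1)·(1) + (0)·(0) + (1)·(1) + (-2)·(-2)) / 3 = 6/3 = 2
  S[A,B] = ((1)·(3.5) + (0)·(-2.5) + (1)·(0.5) + (-2)·(-1.5)) / 3 = 7/3 = 2.3333
  S[B,B] = ((3.5)·(3.5) + (-2.5)·(-2.5) + (0.5)·(0.5) + (-1.5)·(-1.5)) / 3 = 21/3 = 7
  S = [[2, 2.3333],
 [2.3333, 7]].

Step 3 — invert S. det(S) = 2·7 - (2.3333)² = 8.5556.
  S^{-1} = (1/det) · [[d, -b], [-b, a]] = [[0.8182, -0.2727],
 [-0.2727, 0.2338]].

Step 4 — quadratic form (x̄ - mu_0)^T · S^{-1} · (x̄ - mu_0):
  S^{-1} · (x̄ - mu_0) = (2.5909, -0.5065),
  (x̄ - mu_0)^T · [...] = (4)·(2.5909) + (2.5)·(-0.5065) = 9.0974.

Step 5 — scale by n: T² = 4 · 9.0974 = 36.3896.

T² ≈ 36.3896


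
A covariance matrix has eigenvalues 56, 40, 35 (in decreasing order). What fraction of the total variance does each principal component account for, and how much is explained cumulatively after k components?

Step 1 — total variance = trace(Sigma) = Σ λ_i = 56 + 40 + 35 = 131.

Step 2 — fraction explained by component i = λ_i / Σ λ:
  PC1: 56/131 = 0.4275
  PC2: 40/131 = 0.3053
  PC3: 35/131 = 0.2672

Step 3 — cumulative fraction after k components = (λ_1 + ... + λ_k) / Σ λ:
  k = 1: 56/131 = 0.4275
  k = 2: (56 + 40)/131 = 96/131 = 0.7328
  k = 3: (56 + 40 + 35)/131 = 131/131 = 1

Summary (fraction, with percent):

explained: PC1 0.4275 (42.75%), PC2 0.3053 (30.53%), PC3 0.2672 (26.72%);  cumulative: 0.4275, 0.7328, 1


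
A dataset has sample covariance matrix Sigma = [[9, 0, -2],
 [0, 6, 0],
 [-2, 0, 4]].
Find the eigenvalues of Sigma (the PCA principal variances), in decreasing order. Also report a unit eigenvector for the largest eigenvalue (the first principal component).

Step 1 — characteristic polynomial p(λ) = det(λI - Sigma) = λ³ - tr·λ² + c_1·λ - det, where tr = trace, c_1 = sum of the principal 2×2 minors, det = det(Sigma):
  tr = 9 + 6 + 4 = 19,
  c_1 = (9·6 - (0)²) + (9·4 - (-2)²) + (6·4 - (0)²) = 54 + 32 + 24 = 110,
  det = 9·(6·4 - (0)²) - (0)·((0)·4 - (0)·(-2)) + (-2)·((0)·(0) - 6·(-2)) = 9·(24) - (0)·(0) + (-2)·(12) = 192.
  So p(λ) = λ³ - 19λ² + 110λ - 192.
Step 2 — look for an integer root (rational root theorem: any rational root is an integer divisor of 192). Testing λ = 6:
  p(6) = 216 - 684 + 660 - 192 = 0  ✓
  Dividing out (λ - 6): p(λ) = (λ - 6)(λ² - 13λ + 32).
Step 3 — remaining eigenvalues from the quadratic λ² - 13λ + 32 = 0:
  Δ = 13² - 4·32 = 169 - 128 = 41,  λ = (13 ± √41)/2 = (13 ± 6.4031)/2 ≈ 9.7016 or 3.2984.
  Sorted: λ_1 = 9.7016,  λ_2 = 6,  λ_3 = 3.2984  (check: sum = 19 = tr ✓).

Step 4 — unit eigenvector for λ_1 ≈ 9.7016: v spans the null space of (Sigma - λ_1 I), whose rows are
  r_1 = (-0.7016, 0, -2),  r_2 = (0, -3.7016, 0),  r_3 = (-2, 0, -5.7016).
  v is orthogonal to every row, so take v ∝ r_1 × r_2 = ((0)·(0) - (-2)·(-3.7016), (-2)·(0) - (-0.7016)·(0), (-0.7016)·(-3.7016) - (0)·(0)) ≈ (-7.4031, 0, 2.5969).
  Rescale (multiply by -1 so the first nonzero entry is positive): u = (7.4031, 0, -2.5969).
  ||u|| = √((7.4031)² + (0)² + (-2.5969)²) = √(61.55) ≈ 7.8454,  v_1 = u/||u|| ≈ (0.9436, 0, -0.331) (||v_1|| = 1).

λ_1 = 9.7016,  λ_2 = 6,  λ_3 = 3.2984;  v_1 ≈ (0.9436, 0, -0.331)


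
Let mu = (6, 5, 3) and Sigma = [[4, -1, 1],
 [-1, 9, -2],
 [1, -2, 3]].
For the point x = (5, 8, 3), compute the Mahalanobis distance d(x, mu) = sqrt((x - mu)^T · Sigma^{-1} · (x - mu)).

Step 1 — centre the observation: (x - mu) = (-1, 3, 0).

Step 2 — invert Sigma (cofactor / det for 3×3, or solve directly):
  Sigma^{-1} = [[0.2738, 0.0119, -0.0833],
 [0.0119, 0.131, 0.0833],
 [-0.0833, 0.0833, 0.4167]].

Step 3 — form the quadratic (x - mu)^T · Sigma^{-1} · (x - mu):
  Sigma^{-1} · (x - mu) = (-0.2381, 0.381, 0.3333).
  (x - mu)^T · [Sigma^{-1} · (x - mu)] = (-1)·(-0.2381) + (3)·(0.381) + (0)·(0.3333) = 1.381.

Step 4 — take square root: d = √(1.381) ≈ 1.1751.

d(x, mu) = √(1.381) ≈ 1.1751


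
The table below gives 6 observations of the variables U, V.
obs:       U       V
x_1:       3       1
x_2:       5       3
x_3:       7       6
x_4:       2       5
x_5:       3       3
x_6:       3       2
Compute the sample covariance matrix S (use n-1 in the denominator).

Step 1 — column means:
  mean(U) = (3 + 5 + 7 + 2 + 3 + 3) / 6 = 23/6 = 3.8333
  mean(V) = (1 + 3 + 6 + 5 + 3 + 2) / 6 = 20/6 = 3.3333

Step 2 — sample covariance S[i,j] = (1/(n-1)) · Σ_k (x_{k,i} - mean_i) · (x_{k,j} - mean_j), with n-1 = 5.
  S[U,U] = ((-0.8333)·(-0.8333) + (1.1667)·(1.1667) + (3.1667)·(3.1667) + (-1.8333)·(-1.8333) + (-0.8333)·(-0.8333) + (-0.8333)·(-0.8333)) / 5 = 16.8333/5 = 3.3667
  S[U,V] = ((-0.8333)·(-2.3333) + (1.1667)·(-0.3333) + (3.1667)·(2.6667) + (-1.8333)·(1.6667) + (-0.8333)·(-0.3333) + (-0.8333)·(-1.3333)) / 5 = 8.3333/5 = 1.6667
  S[V,V] = ((-2.3333)·(-2.3333) + (-0.3333)·(-0.3333) + (2.6667)·(2.6667) + (1.6667)·(1.6667) + (-0.3333)·(-0.3333) + (-1.3333)·(-1.3333)) / 5 = 17.3333/5 = 3.4667

S is symmetric (S[j,i] = S[i,j]). Assembling:

S = [[3.3667, 1.6667],
 [1.6667, 3.4667]]


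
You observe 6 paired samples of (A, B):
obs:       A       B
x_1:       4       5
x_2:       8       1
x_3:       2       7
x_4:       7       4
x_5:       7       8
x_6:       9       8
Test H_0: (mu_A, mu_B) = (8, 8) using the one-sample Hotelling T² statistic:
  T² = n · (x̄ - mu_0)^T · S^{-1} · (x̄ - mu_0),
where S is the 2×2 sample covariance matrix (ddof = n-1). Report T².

Step 1 — sample mean vector:
  mean(A) = (4 + 8 + 2 + 7 + 7 + 9) / 6 = 37/6 = 6.1667
  mean(B) = (5 + 1 + 7 + 4 + 8 + 8) / 6 = 33/6 = 5.5
  x̄ = (6.1667, 5.5),  deviation x̄ - mu_0 = (6.1667, 5.5) - (8, 8) = (-1.8333, -2.5).

Step 2 — sample covariance matrix, S[i,j] = (1/(n-1)) · Σ_k (x_{k,i} - mean_i) · (x_{k,j} - mean_j), divisor n-1 = 5:
  S[A,A] = ((-2.1667)·(-2.1667) + (1.8333)·(1.8333) + (-4.1667)·(-4.1667) + (0.8333)·(0.8333) + (0.8333)·(0.8333) + (2.8333)·(2.8333)) / 5 = 34.8333/5 = 6.9667
  S[A,B] = ((-2.1667)·(-0.5) + (1.8333)·(-4.5) + (-4.1667)·(1.5) + (0.8333)·(-1.5) + (0.8333)·(2.5) + (2.8333)·(2.5)) / 5 = -5.5/5 = -1.1
  S[B,B] = ((-0.5)·(-0.5) + (-4.5)·(-4.5) + (1.5)·(1.5) + (-1.5)·(-1.5) + (2.5)·(2.5) + (2.5)·(2.5)) / 5 = 37.5/5 = 7.5
  S = [[6.9667, -1.1],
 [-1.1, 7.5]].

Step 3 — invert S. det(S) = 6.9667·7.5 - (-1.1)² = 51.04.
  S^{-1} = (1/det) · [[d, -b], [-b, a]] = [[0.1469, 0.0216],
 [0.0216, 0.1365]].

Step 4 — quadratic form (x̄ - mu_0)^T · S^{-1} · (x̄ - mu_0):
  S^{-1} · (x̄ - mu_0) = (-0.3233, -0.3807),
  (x̄ - mu_0)^T · [...] = (-1.8333)·(-0.3233) + (-2.5)·(-0.3807) = 1.5445.

Step 5 — scale by n: T² = 6 · 1.5445 = 9.2672.

T² ≈ 9.2672


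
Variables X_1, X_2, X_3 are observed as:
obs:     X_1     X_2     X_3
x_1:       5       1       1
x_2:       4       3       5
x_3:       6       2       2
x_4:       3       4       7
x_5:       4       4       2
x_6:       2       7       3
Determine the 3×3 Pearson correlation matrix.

Step 1 — column means:
  mean(X_1) = (5 + 4 + 6 + 3 + 4 + 2) / 6 = 24/6 = 4
  mean(X_2) = (1 + 3 + 2 + 4 + 4 + 7) / 6 = 21/6 = 3.5
  mean(X_3) = (1 + 5 + 2 + 7 + 2 + 3) / 6 = 20/6 = 3.3333

Step 2 — sample variances and covariances s[i,j] = (1/(n-1)) · Σ_k (x_{k,i} - mean_i) · (x_{k,j} - mean_j), with n-1 = 5:
  s[X_1,X_1] = ((1)·(1) + (0)·(0) + (2)·(2) + (-1)·(-1) + (0)·(0) + (-2)·(-2)) / 5 = 10/5 = 2
  s[X_1,X_2] = ((1)·(-2.5) + (0)·(-0.5) + (2)·(-1.5) + (-1)·(0.5) + (0)·(0.5) + (-2)·(3.5)) / 5 = -13/5 = -2.6
  s[X_1,X_3] = ((1)·(-2.3333) + (0)·(1.6667) + (2)·(-1.3333) + (-1)·(3.6667) + (0)·(-1.3333) + (-2)·(-0.3333)) / 5 = -8/5 = -1.6
  s[X_2,X_2] = ((-2.5)·(-2.5) + (-0.5)·(-0.5) + (-1.5)·(-1.5) + (0.5)·(0.5) + (0.5)·(0.5) + (3.5)·(3.5)) / 5 = 21.5/5 = 4.3
  s[X_2,X_3] = ((-2.5)·(-2.3333) + (-0.5)·(1.6667) + (-1.5)·(-1.3333) + (0.5)·(3.6667) + (0.5)·(-1.3333) + (3.5)·(-0.3333)) / 5 = 7/5 = 1.4
  s[X_3,X_3] = ((-2.3333)·(-2.3333) + (1.6667)·(1.6667) + (-1.3333)·(-1.3333) + (3.6667)·(3.6667) + (-1.3333)·(-1.3333) + (-0.3333)·(-0.3333)) / 5 = 25.3333/5 = 5.0667
  Sample standard deviations s_i = √(s[i,i]):
  s(X_1) = √(2) = 1.4142
  s(X_2) = √(4.3) = 2.0736
  s(X_3) = √(5.0667) = 2.2509

Step 3 — r_{ij} = s_{ij} / (s_i · s_j):
  r[X_1,X_1] = 1 (diagonal).
  r[X_1,X_2] = -2.6 / (1.4142 · 2.0736) = -2.6 / 2.9326 = -0.8866
  r[X_1,X_3] = -1.6 / (1.4142 · 2.2509) = -1.6 / 3.1833 = -0.5026
  r[X_2,X_2] = 1 (diagonal).
  r[X_2,X_3] = 1.4 / (2.0736 · 2.2509) = 1.4 / 4.6676 = 0.2999
  r[X_3,X_3] = 1 (diagonal).

R is symmetric with unit diagonal. Assembling:

R = [[1, -0.8866, -0.5026],
 [-0.8866, 1, 0.2999],
 [-0.5026, 0.2999, 1]]


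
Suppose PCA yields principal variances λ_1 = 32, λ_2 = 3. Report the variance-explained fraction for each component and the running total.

Step 1 — total variance = trace(Sigma) = Σ λ_i = 32 + 3 = 35.

Step 2 — fraction explained by component i = λ_i / Σ λ:
  PC1: 32/35 = 0.9143
  PC2: 3/35 = 0.0857

Step 3 — cumulative fraction after k components = (λ_1 + ... + λ_k) / Σ λ:
  k = 1: 32/35 = 0.9143
  k = 2: (32 + 3)/35 = 35/35 = 1

Summary (fraction, with percent):

explained: PC1 0.9143 (91.43%), PC2 0.0857 (8.57%);  cumulative: 0.9143, 1


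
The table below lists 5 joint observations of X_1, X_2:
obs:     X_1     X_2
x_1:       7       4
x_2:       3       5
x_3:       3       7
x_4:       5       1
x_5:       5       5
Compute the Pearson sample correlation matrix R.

Step 1 — column means:
  mean(X_1) = (7 + 3 + 3 + 5 + 5) / 5 = 23/5 = 4.6
  mean(X_2) = (4 + 5 + 7 + 1 + 5) / 5 = 22/5 = 4.4

Step 2 — sample variances and covariances s[i,j] = (1/(n-1)) · Σ_k (x_{k,i} - mean_i) · (x_{k,j} - mean_j), with n-1 = 4:
  s[X_1,X_1] = ((2.4)·(2.4) + (-1.6)·(-1.6) + (-1.6)·(-1.6) + (0.4)·(0.4) + (0.4)·(0.4)) / 4 = 11.2/4 = 2.8
  s[X_1,X_2] = ((2.4)·(-0.4) + (-1.6)·(0.6) + (-1.6)·(2.6) + (0.4)·(-3.4) + (0.4)·(0.6)) / 4 = -7.2/4 = -1.8
  s[X_2,X_2] = ((-0.4)·(-0.4) + (0.6)·(0.6) + (2.6)·(2.6) + (-3.4)·(-3.4) + (0.6)·(0.6)) / 4 = 19.2/4 = 4.8
  Sample standard deviations s_i = √(s[i,i]):
  s(X_1) = √(2.8) = 1.6733
  s(X_2) = √(4.8) = 2.1909

Step 3 — r_{ij} = s_{ij} / (s_i · s_j):
  r[X_1,X_1] = 1 (diagonal).
  r[X_1,X_2] = -1.8 / (1.6733 · 2.1909) = -1.8 / 3.6661 = -0.491
  r[X_2,X_2] = 1 (diagonal).

R is symmetric with unit diagonal. Assembling:

R = [[1, -0.491],
 [-0.491, 1]]
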